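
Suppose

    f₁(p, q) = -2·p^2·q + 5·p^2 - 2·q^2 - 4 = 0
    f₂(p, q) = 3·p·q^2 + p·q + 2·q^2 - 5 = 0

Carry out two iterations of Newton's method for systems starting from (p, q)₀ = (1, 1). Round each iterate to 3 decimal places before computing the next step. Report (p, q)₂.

(1.266, 0.826)

At (1, 1): F = (-3.000, 1.000).
Jacobian J = [[-4·p·q + 10·p, -2·p^2 - 4·q], [3·q^2 + q, 6·p·q + p + 4·q]].
At the point, J = [[6.000, -6.000], [4.000, 11.000]] (det J = 90.000).
Solving J·Δ = −F gives Δ = (0.300, -0.200).
Then the next iterate is (p, q)₁ = (1.300, 0.800).
Round to (1.300, 0.800) and repeat: F = (0.466, -0.184), J = [[8.840, -6.580], [2.720, 10.740]].
Δ = (-0.034, 0.026), so (p, q)₂ = (1.266, 0.826).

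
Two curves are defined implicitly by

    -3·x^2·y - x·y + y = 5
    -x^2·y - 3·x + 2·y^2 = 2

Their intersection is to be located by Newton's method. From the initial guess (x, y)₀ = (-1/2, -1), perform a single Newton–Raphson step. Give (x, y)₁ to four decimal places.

At (-1/2, -1): F = (-5.7500, 1.7500).
Jacobian J = [[-6·x·y - y, -3·x^2 - x + 1], [-2·x·y - 3, -x^2 + 4·y]].
At the point, J = [[-2.0000, 0.7500], [-4.0000, -4.2500]] (det J = 11.5000).
Solving J·Δ = −F gives Δ = (-2.0109, 2.3043).
Then the next iterate is (x, y)₁ = (-2.5109, 1.3043).

(-2.5109, 1.3043)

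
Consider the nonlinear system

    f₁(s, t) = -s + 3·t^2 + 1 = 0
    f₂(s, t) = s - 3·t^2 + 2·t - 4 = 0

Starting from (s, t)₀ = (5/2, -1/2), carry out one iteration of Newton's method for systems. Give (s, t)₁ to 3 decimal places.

(-4.250, 1.500)

At (5/2, -1/2): F = (-0.750, -3.250).
Jacobian J = [[-1, 6·t], [1, -6·t + 2]].
At the point, J = [[-1.000, -3.000], [1.000, 5.000]] (det J = -2.000).
Solving J·Δ = −F gives Δ = (-6.750, 2.000).
Then the next iterate is (s, t)₁ = (-4.250, 1.500).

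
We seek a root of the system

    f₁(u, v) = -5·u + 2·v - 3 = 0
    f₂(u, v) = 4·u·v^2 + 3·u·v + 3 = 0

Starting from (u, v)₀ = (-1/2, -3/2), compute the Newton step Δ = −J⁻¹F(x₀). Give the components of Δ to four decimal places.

(-0.5476, 0.3810)

At (-1/2, -3/2): F = (-3.5000, 0.7500).
Jacobian J = [[-5, 2], [4·v^2 + 3·v, 8·u·v + 3·u]].
At the point, J = [[-5.0000, 2.0000], [4.5000, 4.5000]] (det J = -31.5000).
Solving J·Δ = −F gives Δ = (-0.5476, 0.3810).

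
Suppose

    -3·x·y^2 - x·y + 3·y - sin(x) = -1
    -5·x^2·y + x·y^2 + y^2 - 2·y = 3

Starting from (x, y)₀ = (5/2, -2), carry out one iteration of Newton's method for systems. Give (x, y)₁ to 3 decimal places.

At (5/2, -2): F = (-30.59847, 77.500).
Jacobian J = [[-3·y^2 - y - cos(x), -6·x·y - x + 3], [-10·x·y + y^2, -5·x^2 + 2·x·y + 2·y - 2]].
At the point, J = [[-9.19886, 30.500], [54.000, -47.250]] (det J = -1212.35404).
Solving J·Δ = −F gives Δ = (-0.757, 0.775).
Then the next iterate is (x, y)₁ = (1.743, -1.225).

(1.743, -1.225)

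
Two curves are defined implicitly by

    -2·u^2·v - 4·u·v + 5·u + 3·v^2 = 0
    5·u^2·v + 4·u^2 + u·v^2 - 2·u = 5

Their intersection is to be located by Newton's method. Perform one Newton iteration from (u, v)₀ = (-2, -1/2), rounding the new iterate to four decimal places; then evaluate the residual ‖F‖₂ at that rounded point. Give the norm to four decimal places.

At (-2, -1/2): F = (-9.2500, 4.5000).
Jacobian J = [[-4·u·v - 4·v + 5, -2·u^2 - 4·u + 6·v], [10·u·v + 8·u + v^2 - 2, 5·u^2 + 2·u·v]].
At the point, J = [[3.0000, -3.0000], [-7.7500, 22.0000]] (det J = 42.7500).
Solving J·Δ = −F gives Δ = (4.4444, 1.3611).
Then the next iterate is (u, v)₁ = (2.4444, 0.8611).
Re-evaluating at (2.4444, 0.8611): F = (-4.263314, 41.549827), so ‖F‖₂ = 41.7680.

41.7680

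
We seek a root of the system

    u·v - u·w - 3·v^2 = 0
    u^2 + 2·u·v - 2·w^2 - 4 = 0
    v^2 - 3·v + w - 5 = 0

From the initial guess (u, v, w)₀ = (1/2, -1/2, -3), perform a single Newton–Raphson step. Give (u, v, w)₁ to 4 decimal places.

(2.1959, -1.5765, -1.0561)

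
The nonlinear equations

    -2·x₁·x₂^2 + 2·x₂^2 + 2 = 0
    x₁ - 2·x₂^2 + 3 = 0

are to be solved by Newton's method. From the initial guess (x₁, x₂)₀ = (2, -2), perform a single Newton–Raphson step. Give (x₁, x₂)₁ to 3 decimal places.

(1.667, -1.583)

At (2, -2): F = (-6.000, -3.000).
Jacobian J = [[-2·x₂^2, -4·x₁·x₂ + 4·x₂], [1, -4·x₂]].
At the point, J = [[-8.000, 8.000], [1.000, 8.000]] (det J = -72.000).
Solving J·Δ = −F gives Δ = (-0.333, 0.417).
Then the next iterate is (x₁, x₂)₁ = (1.667, -1.583).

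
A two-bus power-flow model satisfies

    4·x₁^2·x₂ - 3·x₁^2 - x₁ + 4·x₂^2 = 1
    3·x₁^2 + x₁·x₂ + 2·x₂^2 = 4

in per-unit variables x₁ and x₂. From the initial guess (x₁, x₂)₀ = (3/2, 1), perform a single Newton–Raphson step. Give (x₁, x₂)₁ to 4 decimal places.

(0.9615, 0.8428)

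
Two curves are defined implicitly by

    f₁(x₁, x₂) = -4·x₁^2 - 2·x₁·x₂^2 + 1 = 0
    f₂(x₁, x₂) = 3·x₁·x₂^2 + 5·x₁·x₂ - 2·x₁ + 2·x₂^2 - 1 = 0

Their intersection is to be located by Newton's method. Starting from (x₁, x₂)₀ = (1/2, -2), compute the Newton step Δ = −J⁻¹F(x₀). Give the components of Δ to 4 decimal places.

At (1/2, -2): F = (-4.0000, 7.0000).
Jacobian J = [[-8·x₁ - 2·x₂^2, -4·x₁·x₂], [3·x₂^2 + 5·x₂ - 2, 6·x₁·x₂ + 5·x₁ + 4·x₂]].
At the point, J = [[-12.0000, 4.0000], [0.0000, -11.5000]] (det J = 138.0000).
Solving J·Δ = −F gives Δ = (-0.1304, 0.6087).

(-0.1304, 0.6087)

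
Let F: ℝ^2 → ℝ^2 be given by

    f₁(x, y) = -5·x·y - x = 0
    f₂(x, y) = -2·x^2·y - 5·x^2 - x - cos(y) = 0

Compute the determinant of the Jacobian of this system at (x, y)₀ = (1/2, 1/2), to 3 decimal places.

J = [[-5·y - 1, -5·x], [-4·x·y - 10·x - 1, -2·x^2 + sin(y)]].
At the point, J = [[-3.500, -2.500], [-7.000, -0.02057]].
det J = -17.428.

-17.428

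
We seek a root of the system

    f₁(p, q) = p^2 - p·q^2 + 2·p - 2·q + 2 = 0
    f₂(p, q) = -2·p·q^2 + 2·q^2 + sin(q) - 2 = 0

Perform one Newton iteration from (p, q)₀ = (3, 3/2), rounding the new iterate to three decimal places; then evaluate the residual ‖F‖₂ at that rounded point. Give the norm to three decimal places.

2.720

At (3, 3/2): F = (7.250, -10.00251).
Jacobian J = [[2·p - q^2 + 2, -2·p·q - 2], [-2·q^2, -4·p·q + 4·q + cos(q)]].
At the point, J = [[5.750, -11.000], [-4.500, -11.92926]] (det J = -118.09326).
Solving J·Δ = −F gives Δ = (-1.664, -0.211).
Then the next iterate is (p, q)₁ = (1.336, 1.289).
Re-evaluating at (1.336, 1.289): F = (1.65910, -2.15598), so ‖F‖₂ = 2.720.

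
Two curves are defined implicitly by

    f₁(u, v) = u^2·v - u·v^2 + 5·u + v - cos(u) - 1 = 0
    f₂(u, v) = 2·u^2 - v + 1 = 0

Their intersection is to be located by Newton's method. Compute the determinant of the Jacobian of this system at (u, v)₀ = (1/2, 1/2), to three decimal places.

J = [[2·u·v - v^2 + sin(u) + 5, u^2 - 2·u·v + 1], [4·u, -1]].
At the point, J = [[5.72943, 0.750], [2.000, -1.000]].
det J = -7.229.

-7.229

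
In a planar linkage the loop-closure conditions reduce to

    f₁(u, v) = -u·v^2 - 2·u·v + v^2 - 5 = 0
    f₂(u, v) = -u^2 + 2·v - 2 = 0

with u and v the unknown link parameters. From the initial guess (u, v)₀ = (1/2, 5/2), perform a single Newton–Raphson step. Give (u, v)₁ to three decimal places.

(-0.113, 0.818)

At (1/2, 5/2): F = (-4.375, 2.750).
Jacobian J = [[-v^2 - 2·v, -2·u·v - 2·u + 2·v], [-2·u, 2]].
At the point, J = [[-11.250, 1.500], [-1.000, 2.000]] (det J = -21.000).
Solving J·Δ = −F gives Δ = (-0.613, -1.682).
Then the next iterate is (u, v)₁ = (-0.113, 0.818).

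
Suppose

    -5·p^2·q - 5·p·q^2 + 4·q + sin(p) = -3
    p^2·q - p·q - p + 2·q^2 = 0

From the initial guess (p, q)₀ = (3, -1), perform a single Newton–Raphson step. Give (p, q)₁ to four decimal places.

At (3, -1): F = (29.141120, -7.0000).
Jacobian J = [[-10·p·q - 5·q^2 + cos(p), -5·p^2 - 10·p·q + 4], [2·p·q - q - 1, p^2 - p + 4·q]].
At the point, J = [[24.010008, -11.0000], [-6.0000, 2.0000]] (det J = -17.979985).
Solving J·Δ = −F gives Δ = (-1.0410, 0.3769).
Then the next iterate is (p, q)₁ = (1.9590, -0.6231).

(1.9590, -0.6231)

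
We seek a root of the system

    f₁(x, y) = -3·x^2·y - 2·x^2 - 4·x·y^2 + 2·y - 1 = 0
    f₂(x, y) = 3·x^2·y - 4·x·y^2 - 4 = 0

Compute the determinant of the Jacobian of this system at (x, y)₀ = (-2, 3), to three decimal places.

3216.000

J = [[-6·x·y - 4·x - 4·y^2, -3·x^2 - 8·x·y + 2], [6·x·y - 4·y^2, 3·x^2 - 8·x·y]].
At the point, J = [[8.000, 38.000], [-72.000, 60.000]].
det J = 3216.000.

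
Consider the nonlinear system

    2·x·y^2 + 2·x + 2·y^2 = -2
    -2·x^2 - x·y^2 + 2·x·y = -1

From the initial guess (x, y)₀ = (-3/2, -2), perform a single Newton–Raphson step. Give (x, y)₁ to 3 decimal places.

At (-3/2, -2): F = (-5.000, 8.500).
Jacobian J = [[2·y^2 + 2, 4·x·y + 4·y], [-4·x - y^2 + 2·y, -2·x·y + 2·x]].
At the point, J = [[10.000, 4.000], [-2.000, -9.000]] (det J = -82.000).
Solving J·Δ = −F gives Δ = (0.134, 0.915).
Then the next iterate is (x, y)₁ = (-1.366, -1.085).

(-1.366, -1.085)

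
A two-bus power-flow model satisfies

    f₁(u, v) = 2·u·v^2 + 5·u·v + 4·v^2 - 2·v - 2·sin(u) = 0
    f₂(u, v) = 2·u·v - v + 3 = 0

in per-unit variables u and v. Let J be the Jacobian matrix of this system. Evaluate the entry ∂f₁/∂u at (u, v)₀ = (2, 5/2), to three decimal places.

25.832

∂f₁/∂u = 2·v^2 + 5·v - 2·cos(u).
At (2, 5/2) this is 25.832.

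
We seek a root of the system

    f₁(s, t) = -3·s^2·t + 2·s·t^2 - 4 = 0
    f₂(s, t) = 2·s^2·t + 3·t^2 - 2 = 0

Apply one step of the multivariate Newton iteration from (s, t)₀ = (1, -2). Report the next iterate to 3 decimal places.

(0.882, -1.306)

At (1, -2): F = (10.000, 6.000).
Jacobian J = [[-6·s·t + 2·t^2, -3·s^2 + 4·s·t], [4·s·t, 2·s^2 + 6·t]].
At the point, J = [[20.000, -11.000], [-8.000, -10.000]] (det J = -288.000).
Solving J·Δ = −F gives Δ = (-0.118, 0.694).
Then the next iterate is (s, t)₁ = (0.882, -1.306).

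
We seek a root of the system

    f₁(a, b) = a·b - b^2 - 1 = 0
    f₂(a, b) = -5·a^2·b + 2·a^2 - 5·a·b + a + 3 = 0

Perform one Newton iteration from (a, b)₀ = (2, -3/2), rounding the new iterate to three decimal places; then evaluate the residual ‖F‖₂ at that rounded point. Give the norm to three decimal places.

16.151

At (2, -3/2): F = (-6.250, 58.000).
Jacobian J = [[b, a - 2·b], [-10·a·b + 4·a - 5·b + 1, -5·a^2 - 5·a]].
At the point, J = [[-1.500, 5.000], [46.500, -30.000]] (det J = -187.500).
Solving J·Δ = −F gives Δ = (-0.547, 1.086).
Then the next iterate is (a, b)₁ = (1.453, -0.414).
Re-evaluating at (1.453, -0.414): F = (-1.77294, 16.05333), so ‖F‖₂ = 16.151.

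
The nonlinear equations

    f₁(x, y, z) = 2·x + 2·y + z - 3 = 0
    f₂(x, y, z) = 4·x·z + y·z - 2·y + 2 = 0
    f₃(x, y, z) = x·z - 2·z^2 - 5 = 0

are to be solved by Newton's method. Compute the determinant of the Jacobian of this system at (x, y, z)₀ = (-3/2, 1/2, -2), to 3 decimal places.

J = [[2, 2, 1], [4·z, z - 2, 4·x + y], [z, 0, x - 4·z]].
At the point, J = [[2.000, 2.000, 1.000], [-8.000, -4.000, -5.500], [-2.000, 0.000, 6.500]].
det J = 66.000.

66.000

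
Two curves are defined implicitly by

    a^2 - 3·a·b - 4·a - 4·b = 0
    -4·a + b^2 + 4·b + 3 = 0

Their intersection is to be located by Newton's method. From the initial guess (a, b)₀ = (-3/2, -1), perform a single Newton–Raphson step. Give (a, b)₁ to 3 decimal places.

At (-3/2, -1): F = (7.750, 6.000).
Jacobian J = [[2·a - 3·b - 4, -3·a - 4], [-4, 2·b + 4]].
At the point, J = [[-4.000, 0.500], [-4.000, 2.000]] (det J = -6.000).
Solving J·Δ = −F gives Δ = (2.083, 1.167).
Then the next iterate is (a, b)₁ = (0.583, 0.167).

(0.583, 0.167)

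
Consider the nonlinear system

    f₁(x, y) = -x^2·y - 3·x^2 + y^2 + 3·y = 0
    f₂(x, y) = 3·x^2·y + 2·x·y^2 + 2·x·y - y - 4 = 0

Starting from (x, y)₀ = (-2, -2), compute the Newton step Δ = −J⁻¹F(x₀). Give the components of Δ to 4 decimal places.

(1.3276, -0.1379)

At (-2, -2): F = (-6.0000, -34.0000).
Jacobian J = [[-2·x·y - 6·x, -x^2 + 2·y + 3], [6·x·y + 2·y^2 + 2·y, 3·x^2 + 4·x·y + 2·x - 1]].
At the point, J = [[4.0000, -5.0000], [28.0000, 23.0000]] (det J = 232.0000).
Solving J·Δ = −F gives Δ = (1.3276, -0.1379).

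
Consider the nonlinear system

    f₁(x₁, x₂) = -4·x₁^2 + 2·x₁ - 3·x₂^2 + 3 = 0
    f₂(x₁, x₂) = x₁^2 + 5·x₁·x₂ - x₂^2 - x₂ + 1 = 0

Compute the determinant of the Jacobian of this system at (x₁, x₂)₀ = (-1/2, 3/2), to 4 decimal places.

19.5000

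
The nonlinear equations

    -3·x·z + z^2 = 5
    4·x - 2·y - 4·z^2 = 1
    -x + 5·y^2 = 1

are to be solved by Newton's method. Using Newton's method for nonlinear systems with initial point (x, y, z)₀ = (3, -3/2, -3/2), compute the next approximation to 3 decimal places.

At (3, -3/2, -3/2): F = (10.750, 5.000, 7.250).
Jacobian J = [[-3·z, 0, -3·x + 2·z], [4, -2, -8·z], [-1, 10·y, 0]].
At the point, J = [[4.500, 0.000, -12.000], [4.000, -2.000, 12.000], [-1.000, -15.000, 0.000]] (det J = 1554.000).
Solving J·Δ = −F gives Δ = (-1.712, 0.597, 0.254).
Then the next iterate is (x, y, z)₁ = (1.288, -0.903, -1.246).

(1.288, -0.903, -1.246)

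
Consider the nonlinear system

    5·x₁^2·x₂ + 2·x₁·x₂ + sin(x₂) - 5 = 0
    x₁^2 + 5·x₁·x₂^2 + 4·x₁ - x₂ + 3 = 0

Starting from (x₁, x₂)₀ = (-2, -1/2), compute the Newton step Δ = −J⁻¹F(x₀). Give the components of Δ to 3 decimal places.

(1.180, 0.169)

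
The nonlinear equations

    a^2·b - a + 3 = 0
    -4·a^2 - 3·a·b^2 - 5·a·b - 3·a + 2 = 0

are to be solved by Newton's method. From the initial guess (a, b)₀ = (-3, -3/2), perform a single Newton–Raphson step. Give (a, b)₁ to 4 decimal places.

(-1.8509, -1.6881)

At (-3, -3/2): F = (-7.5000, -27.2500).
Jacobian J = [[2·a·b - 1, a^2], [-8·a - 3·b^2 - 5·b - 3, -6·a·b - 5·a]].
At the point, J = [[8.0000, 9.0000], [21.7500, -12.0000]] (det J = -291.7500).
Solving J·Δ = −F gives Δ = (1.1491, -0.1881).
Then the next iterate is (a, b)₁ = (-1.8509, -1.6881).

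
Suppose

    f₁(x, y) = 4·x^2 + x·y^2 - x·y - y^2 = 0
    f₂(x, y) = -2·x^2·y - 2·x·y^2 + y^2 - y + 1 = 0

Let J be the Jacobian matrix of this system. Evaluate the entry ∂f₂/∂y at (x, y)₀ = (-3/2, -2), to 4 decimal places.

∂f₂/∂y = -2·x^2 - 4·x·y + 2·y - 1.
At (-3/2, -2) this is -21.5000.

-21.5000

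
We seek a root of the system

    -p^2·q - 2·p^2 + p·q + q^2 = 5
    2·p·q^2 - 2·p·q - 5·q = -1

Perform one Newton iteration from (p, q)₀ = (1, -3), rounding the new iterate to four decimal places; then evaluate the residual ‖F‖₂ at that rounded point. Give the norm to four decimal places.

9.3760

At (1, -3): F = (2.0000, 40.0000).
Jacobian J = [[-2·p·q - 4·p + q, -p^2 + p + 2·q], [2·q^2 - 2·q, 4·p·q - 2·p - 5]].
At the point, J = [[-1.0000, -6.0000], [24.0000, -19.0000]] (det J = 163.0000).
Solving J·Δ = −F gives Δ = (-1.2393, 0.5399).
Then the next iterate is (p, q)₁ = (-0.2393, -2.4601).
Re-evaluating at (-0.2393, -2.4601): F = (1.667141, 9.226565), so ‖F‖₂ = 9.3760.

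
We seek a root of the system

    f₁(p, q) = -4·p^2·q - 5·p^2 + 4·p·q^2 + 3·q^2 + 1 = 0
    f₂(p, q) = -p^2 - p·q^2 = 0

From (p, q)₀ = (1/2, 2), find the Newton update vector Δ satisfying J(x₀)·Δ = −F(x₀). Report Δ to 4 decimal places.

(-0.0815, -0.9213)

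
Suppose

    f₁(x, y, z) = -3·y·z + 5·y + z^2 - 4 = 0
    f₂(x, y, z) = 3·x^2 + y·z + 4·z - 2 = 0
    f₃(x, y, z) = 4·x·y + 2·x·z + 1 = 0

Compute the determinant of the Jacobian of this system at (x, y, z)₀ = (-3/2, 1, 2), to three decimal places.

25.000

J = [[0, -3·z + 5, -3·y + 2·z], [6·x, z, y + 4], [4·y + 2·z, 4·x, 2·x]].
At the point, J = [[0.000, -1.000, 1.000], [-9.000, 2.000, 5.000], [8.000, -6.000, -3.000]].
det J = 25.000.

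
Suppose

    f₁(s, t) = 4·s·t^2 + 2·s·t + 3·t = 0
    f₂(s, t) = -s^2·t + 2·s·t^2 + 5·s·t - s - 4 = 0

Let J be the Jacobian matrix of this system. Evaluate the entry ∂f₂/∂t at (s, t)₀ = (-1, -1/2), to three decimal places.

-4.000

∂f₂/∂t = -s^2 + 4·s·t + 5·s.
At (-1, -1/2) this is -4.000.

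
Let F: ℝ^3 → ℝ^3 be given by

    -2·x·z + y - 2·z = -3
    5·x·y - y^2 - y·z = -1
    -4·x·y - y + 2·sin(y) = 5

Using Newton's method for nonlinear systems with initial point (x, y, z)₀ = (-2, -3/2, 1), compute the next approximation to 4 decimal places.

(4.5194, -4.5276, 7.2832)

At (-2, -3/2, 1): F = (3.5000, 15.2500, -17.494990).
Jacobian J = [[-2·z, 1, -2·x - 2], [5·y, 5·x - 2·y - z, -y], [-4·y, -4·x + 2·cos(y) - 1, 0]].
At the point, J = [[-2.0000, 1.0000, 2.0000], [-7.5000, -8.0000, 1.5000], [6.0000, 7.141474, 0.0000]] (det J = 19.302307).
Solving J·Δ = −F gives Δ = (6.5194, -3.0276, 6.2832).
Then the next iterate is (x, y, z)₁ = (4.5194, -4.5276, 7.2832).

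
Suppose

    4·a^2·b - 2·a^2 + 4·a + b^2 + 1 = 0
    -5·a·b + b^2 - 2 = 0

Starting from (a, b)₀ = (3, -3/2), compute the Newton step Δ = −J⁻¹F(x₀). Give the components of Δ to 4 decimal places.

At (3, -3/2): F = (-56.7500, 22.7500).
Jacobian J = [[8·a·b - 4·a + 4, 4·a^2 + 2·b], [-5·b, -5·a + 2·b]].
At the point, J = [[-44.0000, 33.0000], [7.5000, -18.0000]] (det J = 544.5000).
Solving J·Δ = −F gives Δ = (-0.4972, 1.0567).

(-0.4972, 1.0567)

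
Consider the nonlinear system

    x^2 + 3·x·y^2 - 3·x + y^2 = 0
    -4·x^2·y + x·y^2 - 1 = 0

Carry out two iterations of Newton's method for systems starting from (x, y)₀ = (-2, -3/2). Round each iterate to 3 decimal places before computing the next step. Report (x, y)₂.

(-0.783, -1.422)

At (-2, -3/2): F = (-1.250, 18.500).
Jacobian J = [[2·x + 3·y^2 - 3, 6·x·y + 2·y], [-8·x·y + y^2, -4·x^2 + 2·x·y]].
At the point, J = [[-0.250, 15.000], [-21.750, -10.000]] (det J = 328.750).
Solving J·Δ = −F gives Δ = (0.806, 0.097).
Then the next iterate is (x, y)₁ = (-1.194, -1.403).
Round to (-1.194, -1.403) and repeat: F = (-0.07480, 4.65039), J = [[0.51723, 7.24509], [-11.43305, -2.35218]].
Δ = (0.411, -0.019), so (x, y)₂ = (-0.783, -1.422).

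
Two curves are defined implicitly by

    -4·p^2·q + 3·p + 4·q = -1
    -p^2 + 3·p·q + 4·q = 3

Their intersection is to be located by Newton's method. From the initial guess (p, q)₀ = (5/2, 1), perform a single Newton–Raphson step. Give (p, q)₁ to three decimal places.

(2.094, 0.734)

At (5/2, 1): F = (-12.500, 2.250).
Jacobian J = [[-8·p·q + 3, -4·p^2 + 4], [-2·p + 3·q, 3·p + 4]].
At the point, J = [[-17.000, -21.000], [-2.000, 11.500]] (det J = -237.500).
Solving J·Δ = −F gives Δ = (-0.406, -0.266).
Then the next iterate is (p, q)₁ = (2.094, 0.734).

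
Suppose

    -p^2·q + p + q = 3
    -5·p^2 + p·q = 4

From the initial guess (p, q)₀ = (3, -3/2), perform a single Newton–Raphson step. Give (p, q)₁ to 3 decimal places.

(1.234, -2.207)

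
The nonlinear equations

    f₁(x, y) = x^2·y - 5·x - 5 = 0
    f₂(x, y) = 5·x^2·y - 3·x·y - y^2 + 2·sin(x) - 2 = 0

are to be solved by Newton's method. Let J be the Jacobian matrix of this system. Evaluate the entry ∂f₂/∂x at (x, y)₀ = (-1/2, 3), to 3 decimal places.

-22.245

∂f₂/∂x = 10·x·y - 3·y + 2·cos(x).
At (-1/2, 3) this is -22.245.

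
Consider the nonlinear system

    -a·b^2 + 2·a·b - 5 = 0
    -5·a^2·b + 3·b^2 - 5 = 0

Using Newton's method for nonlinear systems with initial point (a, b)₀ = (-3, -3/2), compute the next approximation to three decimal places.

(-1.830, -1.193)

At (-3, -3/2): F = (10.750, 69.250).
Jacobian J = [[-b^2 + 2·b, -2·a·b + 2·a], [-10·a·b, -5·a^2 + 6·b]].
At the point, J = [[-5.250, -15.000], [-45.000, -54.000]] (det J = -391.500).
Solving J·Δ = −F gives Δ = (1.170, 0.307).
Then the next iterate is (a, b)₁ = (-1.830, -1.193).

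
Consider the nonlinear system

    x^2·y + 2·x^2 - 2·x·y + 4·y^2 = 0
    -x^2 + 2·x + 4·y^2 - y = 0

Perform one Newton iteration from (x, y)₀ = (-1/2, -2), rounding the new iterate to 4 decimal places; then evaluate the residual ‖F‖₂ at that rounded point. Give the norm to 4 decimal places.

5.4595

At (-1/2, -2): F = (14.0000, 16.7500).
Jacobian J = [[2·x·y + 4·x - 2·y, x^2 - 2·x + 8·y], [-2·x + 2, 8·y - 1]].
At the point, J = [[4.0000, -14.7500], [3.0000, -17.0000]] (det J = -23.7500).
Solving J·Δ = −F gives Δ = (0.3816, 1.0526).
Then the next iterate is (x, y)₁ = (-0.1184, -0.9474).
Re-evaluating at (-0.1184, -0.9474): F = (3.380679, 4.286848), so ‖F‖₂ = 5.4595.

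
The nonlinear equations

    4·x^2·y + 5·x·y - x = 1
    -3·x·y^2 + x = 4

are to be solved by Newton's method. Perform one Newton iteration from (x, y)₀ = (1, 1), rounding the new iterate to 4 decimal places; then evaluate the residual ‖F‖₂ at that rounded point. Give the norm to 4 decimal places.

4.1891

At (1, 1): F = (7.0000, -6.0000).
Jacobian J = [[8·x·y + 5·y - 1, 4·x^2 + 5·x], [-3·y^2 + 1, -6·x·y]].
At the point, J = [[12.0000, 9.0000], [-2.0000, -6.0000]] (det J = -54.0000).
Solving J·Δ = −F gives Δ = (0.2222, -1.0741).
Then the next iterate is (x, y)₁ = (1.2222, -0.0741).
Re-evaluating at (1.2222, -0.0741): F = (-3.117779, -2.797933), so ‖F‖₂ = 4.1891.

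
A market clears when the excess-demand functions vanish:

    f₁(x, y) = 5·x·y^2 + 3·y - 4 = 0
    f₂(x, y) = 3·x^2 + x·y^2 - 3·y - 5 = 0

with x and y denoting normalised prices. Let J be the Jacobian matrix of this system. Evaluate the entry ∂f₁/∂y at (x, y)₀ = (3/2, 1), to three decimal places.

18.000

∂f₁/∂y = 10·x·y + 3.
At (3/2, 1) this is 18.000.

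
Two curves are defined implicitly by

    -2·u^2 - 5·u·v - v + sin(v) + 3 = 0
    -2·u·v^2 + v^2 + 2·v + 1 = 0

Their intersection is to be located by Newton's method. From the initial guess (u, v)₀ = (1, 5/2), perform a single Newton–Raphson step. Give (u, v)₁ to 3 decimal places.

(2.084, -2.101)

At (1, 5/2): F = (-13.40153, -0.250).
Jacobian J = [[-4·u - 5·v, -5·u + cos(v) - 1], [-2·v^2, -4·u·v + 2·v + 2]].
At the point, J = [[-16.500, -6.80114], [-12.500, -3.000]] (det J = -35.51430).
Solving J·Δ = −F gives Δ = (1.084, -4.601).
Then the next iterate is (u, v)₁ = (2.084, -2.101).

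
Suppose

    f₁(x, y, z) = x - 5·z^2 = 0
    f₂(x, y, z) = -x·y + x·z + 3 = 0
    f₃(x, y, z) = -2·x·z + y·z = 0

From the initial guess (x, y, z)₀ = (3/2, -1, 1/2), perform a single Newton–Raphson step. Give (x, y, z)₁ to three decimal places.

(1.146, 2.125, 0.479)

At (3/2, -1, 1/2): F = (0.250, 5.250, -2.000).
Jacobian J = [[1, 0, -10·z], [-y + z, -x, x], [-2·z, z, -2·x + y]].
At the point, J = [[1.000, 0.000, -5.000], [1.500, -1.500, 1.500], [-1.000, 0.500, -4.000]] (det J = 9.000).
Solving J·Δ = −F gives Δ = (-0.354, 3.125, -0.021).
Then the next iterate is (x, y, z)₁ = (1.146, 2.125, 0.479).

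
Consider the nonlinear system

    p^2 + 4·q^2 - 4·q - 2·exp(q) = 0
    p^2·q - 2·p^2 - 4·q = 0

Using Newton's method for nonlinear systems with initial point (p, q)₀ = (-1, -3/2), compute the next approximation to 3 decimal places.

(-0.954, -0.560)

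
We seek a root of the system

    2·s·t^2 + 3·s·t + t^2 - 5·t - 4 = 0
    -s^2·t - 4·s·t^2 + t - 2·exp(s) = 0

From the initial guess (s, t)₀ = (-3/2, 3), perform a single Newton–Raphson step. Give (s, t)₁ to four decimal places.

At (-3/2, 3): F = (-50.5000, 49.803740).
Jacobian J = [[2·t^2 + 3·t, 4·s·t + 3·s + 2·t - 5], [-2·s·t - 4·t^2 - 2·exp(s), -s^2 - 8·s·t + 1]].
At the point, J = [[27.0000, -21.5000], [-27.446260, 34.7500]] (det J = 348.155403).
Solving J·Δ = −F gives Δ = (1.9649, 0.1187).
Then the next iterate is (s, t)₁ = (0.4649, 3.1187).

(0.4649, 3.1187)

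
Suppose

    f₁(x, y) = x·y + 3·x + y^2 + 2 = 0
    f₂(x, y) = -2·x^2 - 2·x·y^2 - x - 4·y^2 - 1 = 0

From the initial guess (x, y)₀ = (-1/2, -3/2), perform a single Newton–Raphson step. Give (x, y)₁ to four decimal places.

(-4.0000, -2.0000)

At (-1/2, -3/2): F = (3.5000, -7.7500).
Jacobian J = [[y + 3, x + 2·y], [-4·x - 2·y^2 - 1, -4·x·y - 8·y]].
At the point, J = [[1.5000, -3.5000], [-3.5000, 9.0000]] (det J = 1.2500).
Solving J·Δ = −F gives Δ = (-3.5000, -0.5000).
Then the next iterate is (x, y)₁ = (-4.0000, -2.0000).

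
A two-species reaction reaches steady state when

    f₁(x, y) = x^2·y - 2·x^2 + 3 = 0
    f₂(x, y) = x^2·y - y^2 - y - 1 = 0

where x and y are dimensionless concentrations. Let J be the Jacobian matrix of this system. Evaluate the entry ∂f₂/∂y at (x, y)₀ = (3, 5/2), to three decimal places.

∂f₂/∂y = x^2 - 2·y - 1.
At (3, 5/2) this is 3.000.

3.000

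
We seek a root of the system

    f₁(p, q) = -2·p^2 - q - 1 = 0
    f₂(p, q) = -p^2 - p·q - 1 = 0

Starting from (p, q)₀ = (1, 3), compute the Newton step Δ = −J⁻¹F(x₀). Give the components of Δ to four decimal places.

At (1, 3): F = (-6.0000, -5.0000).
Jacobian J = [[-4·p, -1], [-2·p - q, -p]].
At the point, J = [[-4.0000, -1.0000], [-5.0000, -1.0000]] (det J = -1.0000).
Solving J·Δ = −F gives Δ = (1.0000, -10.0000).

(1.0000, -10.0000)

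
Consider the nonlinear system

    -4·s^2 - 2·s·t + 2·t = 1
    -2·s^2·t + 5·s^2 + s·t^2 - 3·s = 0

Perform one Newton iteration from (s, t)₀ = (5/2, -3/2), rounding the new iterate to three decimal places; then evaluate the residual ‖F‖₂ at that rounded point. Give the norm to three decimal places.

13.489

At (5/2, -3/2): F = (-21.500, 48.125).
Jacobian J = [[-8·s - 2·t, -2·s + 2], [-4·s·t + 10·s + t^2 - 3, -2·s^2 + 2·s·t]].
At the point, J = [[-17.000, -3.000], [39.250, -20.000]] (det J = 457.750).
Solving J·Δ = −F gives Δ = (-1.255, -0.056).
Then the next iterate is (s, t)₁ = (1.245, -1.556).
Re-evaluating at (1.245, -1.556): F = (-6.43766, 11.85312), so ‖F‖₂ = 13.489.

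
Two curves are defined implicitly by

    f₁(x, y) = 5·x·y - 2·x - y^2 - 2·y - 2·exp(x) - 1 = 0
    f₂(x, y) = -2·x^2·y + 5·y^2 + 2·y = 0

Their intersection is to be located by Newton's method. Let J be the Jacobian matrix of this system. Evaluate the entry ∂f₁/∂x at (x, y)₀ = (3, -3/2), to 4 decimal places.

-49.6711

∂f₁/∂x = 5·y - 2·exp(x) - 2.
At (3, -3/2) this is -49.6711.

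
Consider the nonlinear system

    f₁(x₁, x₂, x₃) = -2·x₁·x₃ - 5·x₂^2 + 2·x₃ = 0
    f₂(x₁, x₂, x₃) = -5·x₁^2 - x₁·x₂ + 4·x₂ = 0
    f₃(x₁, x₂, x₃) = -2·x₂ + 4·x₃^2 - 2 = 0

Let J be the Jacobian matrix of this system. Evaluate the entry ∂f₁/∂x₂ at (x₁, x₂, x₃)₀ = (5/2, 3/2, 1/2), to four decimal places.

-15.0000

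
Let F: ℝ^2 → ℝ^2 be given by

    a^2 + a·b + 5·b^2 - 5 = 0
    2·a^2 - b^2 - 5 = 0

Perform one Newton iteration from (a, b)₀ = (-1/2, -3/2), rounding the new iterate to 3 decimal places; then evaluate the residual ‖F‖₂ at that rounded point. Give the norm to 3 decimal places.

At (-1/2, -3/2): F = (7.250, -6.750).
Jacobian J = [[2·a + b, a + 10·b], [4·a, -2·b]].
At the point, J = [[-2.500, -15.500], [-2.000, 3.000]] (det J = -38.500).
Solving J·Δ = −F gives Δ = (-2.153, 0.815).
Then the next iterate is (a, b)₁ = (-2.653, -0.685).
Re-evaluating at (-2.653, -0.685): F = (6.20184, 8.60759), so ‖F‖₂ = 10.609.

10.609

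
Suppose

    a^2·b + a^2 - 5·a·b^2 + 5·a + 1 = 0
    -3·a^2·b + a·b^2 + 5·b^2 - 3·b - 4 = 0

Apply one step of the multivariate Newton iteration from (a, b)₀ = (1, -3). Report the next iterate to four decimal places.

(1.3818, -1.1355)

At (1, -3): F = (-41.0000, 68.0000).
Jacobian J = [[2·a·b + 2·a - 5·b^2 + 5, a^2 - 10·a·b], [-6·a·b + b^2, -3·a^2 + 2·a·b + 10·b - 3]].
At the point, J = [[-44.0000, 31.0000], [27.0000, -42.0000]] (det J = 1011.0000).
Solving J·Δ = −F gives Δ = (0.3818, 1.8645).
Then the next iterate is (a, b)₁ = (1.3818, -1.1355).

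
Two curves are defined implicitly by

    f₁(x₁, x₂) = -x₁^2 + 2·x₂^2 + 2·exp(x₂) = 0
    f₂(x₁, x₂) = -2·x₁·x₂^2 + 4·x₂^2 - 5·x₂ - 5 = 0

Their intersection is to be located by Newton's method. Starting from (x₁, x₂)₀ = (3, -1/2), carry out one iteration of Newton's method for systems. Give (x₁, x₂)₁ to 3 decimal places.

(1.892, -1.315)

At (3, -1/2): F = (-7.28694, -3.000).
Jacobian J = [[-2·x₁, 4·x₂ + 2·exp(x₂)], [-2·x₂^2, -4·x₁·x₂ + 8·x₂ - 5]].
At the point, J = [[-6.000, -0.78694], [-0.500, -3.000]] (det J = 17.60653).
Solving J·Δ = −F gives Δ = (-1.108, -0.815).
Then the next iterate is (x₁, x₂)₁ = (1.892, -1.315).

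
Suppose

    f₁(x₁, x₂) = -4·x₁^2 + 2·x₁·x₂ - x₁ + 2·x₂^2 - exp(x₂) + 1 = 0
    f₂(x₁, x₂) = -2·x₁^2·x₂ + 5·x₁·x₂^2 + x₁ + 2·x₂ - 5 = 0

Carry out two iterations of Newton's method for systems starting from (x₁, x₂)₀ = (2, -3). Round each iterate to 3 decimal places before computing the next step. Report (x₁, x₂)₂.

(0.870, -1.672)

At (2, -3): F = (-11.04979, 105.000).
Jacobian J = [[-8·x₁ + 2·x₂ - 1, 2·x₁ + 4·x₂ - exp(x₂)], [-4·x₁·x₂ + 5·x₂^2 + 1, -2·x₁^2 + 10·x₁·x₂ + 2]].
At the point, J = [[-23.000, -8.04979], [70.000, -66.000]] (det J = 2081.48509).
Solving J·Δ = −F gives Δ = (-0.756, 0.789).
Then the next iterate is (x₁, x₂)₁ = (1.244, -2.211).
Round to (1.244, -2.211) and repeat: F = (-2.26766, 29.07180), J = [[-15.374, -6.46559], [36.44454, -28.59991]].
Δ = (-0.374, 0.539), so (x₁, x₂)₂ = (0.870, -1.672).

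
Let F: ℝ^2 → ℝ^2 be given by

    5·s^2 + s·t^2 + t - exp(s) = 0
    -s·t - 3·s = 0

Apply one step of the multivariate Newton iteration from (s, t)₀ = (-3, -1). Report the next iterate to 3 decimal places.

(-1.895, -2.263)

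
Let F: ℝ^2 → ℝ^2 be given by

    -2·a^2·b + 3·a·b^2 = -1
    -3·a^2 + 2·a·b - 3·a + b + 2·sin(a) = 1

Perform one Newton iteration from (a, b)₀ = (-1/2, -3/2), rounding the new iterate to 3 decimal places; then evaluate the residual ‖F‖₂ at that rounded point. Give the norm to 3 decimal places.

4.992

At (-1/2, -3/2): F = (-1.625, -1.20885).
Jacobian J = [[-4·a·b + 3·b^2, -2·a^2 + 6·a·b], [-6·a + 2·b + 2·cos(a) - 3, 2·a + 1]].
At the point, J = [[3.750, 4.000], [-1.24483, 0.000]] (det J = 4.97934).
Solving J·Δ = −F gives Δ = (-0.971, 1.317).
Then the next iterate is (a, b)₁ = (-1.471, -0.183).
Re-evaluating at (-1.471, -0.183): F = (1.64418, -4.71319), so ‖F‖₂ = 4.992.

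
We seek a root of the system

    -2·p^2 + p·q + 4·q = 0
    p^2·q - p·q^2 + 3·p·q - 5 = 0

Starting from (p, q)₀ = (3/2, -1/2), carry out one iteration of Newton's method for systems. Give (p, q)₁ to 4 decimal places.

(1.1731, 0.4318)

At (3/2, -1/2): F = (-7.2500, -8.7500).
Jacobian J = [[-4·p + q, p + 4], [2·p·q - q^2 + 3·q, p^2 - 2·p·q + 3·p]].
At the point, J = [[-6.5000, 5.5000], [-3.2500, 8.2500]] (det J = -35.7500).
Solving J·Δ = −F gives Δ = (-0.3269, 0.9318).
Then the next iterate is (p, q)₁ = (1.1731, 0.4318).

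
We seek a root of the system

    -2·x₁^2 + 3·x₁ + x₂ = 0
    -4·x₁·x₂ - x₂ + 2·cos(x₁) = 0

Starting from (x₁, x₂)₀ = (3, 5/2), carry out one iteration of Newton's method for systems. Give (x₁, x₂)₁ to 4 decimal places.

(2.0652, 0.5870)

At (3, 5/2): F = (-6.5000, -34.479985).
Jacobian J = [[-4·x₁ + 3, 1], [-4·x₂ - 2·sin(x₁), -4·x₁ - 1]].
At the point, J = [[-9.0000, 1.0000], [-10.282240, -13.0000]] (det J = 127.282240).
Solving J·Δ = −F gives Δ = (-0.9348, -1.9130).
Then the next iterate is (x₁, x₂)₁ = (2.0652, 0.5870).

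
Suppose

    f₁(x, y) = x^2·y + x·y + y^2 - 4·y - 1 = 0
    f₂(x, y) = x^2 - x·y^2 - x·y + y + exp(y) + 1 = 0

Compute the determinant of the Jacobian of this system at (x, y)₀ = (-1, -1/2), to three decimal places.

-7.947

J = [[2·x·y + y, x^2 + x + 2·y - 4], [2·x - y^2 - y, -2·x·y - x + exp(y) + 1]].
At the point, J = [[0.500, -5.000], [-1.750, 1.60653]].
det J = -7.947.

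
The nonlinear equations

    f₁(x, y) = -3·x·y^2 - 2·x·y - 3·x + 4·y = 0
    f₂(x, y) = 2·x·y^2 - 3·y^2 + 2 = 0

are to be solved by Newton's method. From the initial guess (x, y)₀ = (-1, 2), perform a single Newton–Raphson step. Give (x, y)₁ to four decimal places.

At (-1, 2): F = (27.0000, -18.0000).
Jacobian J = [[-3·y^2 - 2·y - 3, -6·x·y - 2·x + 4], [2·y^2, 4·x·y - 6·y]].
At the point, J = [[-19.0000, 18.0000], [8.0000, -20.0000]] (det J = 236.0000).
Solving J·Δ = −F gives Δ = (0.9153, -0.5339).
Then the next iterate is (x, y)₁ = (-0.0847, 1.4661).

(-0.0847, 1.4661)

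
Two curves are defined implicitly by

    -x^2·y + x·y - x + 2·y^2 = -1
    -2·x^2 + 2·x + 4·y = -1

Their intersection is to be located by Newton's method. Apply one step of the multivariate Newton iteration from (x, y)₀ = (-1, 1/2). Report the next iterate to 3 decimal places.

(-4.000, 5.250)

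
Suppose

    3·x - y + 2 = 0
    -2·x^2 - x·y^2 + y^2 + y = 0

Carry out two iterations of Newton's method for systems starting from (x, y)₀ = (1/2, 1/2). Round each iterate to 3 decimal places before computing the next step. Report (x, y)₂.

(-1.281, -1.842)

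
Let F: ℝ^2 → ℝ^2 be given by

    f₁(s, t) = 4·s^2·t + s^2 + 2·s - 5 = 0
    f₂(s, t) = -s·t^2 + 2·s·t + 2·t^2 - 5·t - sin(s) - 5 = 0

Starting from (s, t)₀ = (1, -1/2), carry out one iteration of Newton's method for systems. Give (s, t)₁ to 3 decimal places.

(-3.520, 0.500)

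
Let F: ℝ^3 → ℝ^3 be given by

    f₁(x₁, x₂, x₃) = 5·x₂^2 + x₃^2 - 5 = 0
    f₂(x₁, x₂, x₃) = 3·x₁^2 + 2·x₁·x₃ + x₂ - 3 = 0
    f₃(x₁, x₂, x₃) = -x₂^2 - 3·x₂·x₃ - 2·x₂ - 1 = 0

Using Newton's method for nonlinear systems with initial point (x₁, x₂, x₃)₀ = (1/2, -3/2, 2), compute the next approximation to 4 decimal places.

At (1/2, -3/2, 2): F = (10.2500, -1.7500, 8.7500).
Jacobian J = [[0, 10·x₂, 2·x₃], [6·x₁ + 2·x₃, 1, 2·x₁], [0, -2·x₂ - 3·x₃ - 2, -3·x₂]].
At the point, J = [[0.0000, -15.0000, 4.0000], [7.0000, 1.0000, 1.0000], [0.0000, -5.0000, 4.5000]] (det J = 332.5000).
Solving J·Δ = −F gives Δ = (0.4571, 0.2342, -1.6842).
Then the next iterate is (x₁, x₂, x₃)₁ = (0.9571, -1.2658, 0.3158).

(0.9571, -1.2658, 0.3158)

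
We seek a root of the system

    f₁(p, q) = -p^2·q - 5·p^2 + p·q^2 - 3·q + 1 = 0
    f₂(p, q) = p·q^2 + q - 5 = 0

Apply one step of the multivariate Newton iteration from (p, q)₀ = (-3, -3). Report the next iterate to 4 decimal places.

(-1.6812, -1.7826)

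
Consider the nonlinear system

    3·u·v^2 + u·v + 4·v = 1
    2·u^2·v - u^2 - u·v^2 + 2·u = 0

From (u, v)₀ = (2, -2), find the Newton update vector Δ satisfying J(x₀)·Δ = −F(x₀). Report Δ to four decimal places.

(-1.0847, 0.0085)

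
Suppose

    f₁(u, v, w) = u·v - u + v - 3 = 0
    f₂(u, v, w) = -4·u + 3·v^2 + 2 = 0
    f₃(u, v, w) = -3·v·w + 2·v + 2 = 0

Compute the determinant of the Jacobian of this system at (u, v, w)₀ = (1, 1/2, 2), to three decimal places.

J = [[v - 1, u + 1, 0], [-4, 6·v, 0], [0, -3·w + 2, -3·v]].
At the point, J = [[-0.500, 2.000, 0.000], [-4.000, 3.000, 0.000], [0.000, -4.000, -1.500]].
det J = -9.750.

-9.750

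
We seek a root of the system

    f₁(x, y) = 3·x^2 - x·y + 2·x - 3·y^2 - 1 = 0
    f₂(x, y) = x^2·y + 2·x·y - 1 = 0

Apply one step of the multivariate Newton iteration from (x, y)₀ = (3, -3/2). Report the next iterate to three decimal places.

(1.511, -1.124)

At (3, -3/2): F = (29.750, -23.500).
Jacobian J = [[6·x - y + 2, -x - 6·y], [2·x·y + 2·y, x^2 + 2·x]].
At the point, J = [[21.500, 6.000], [-12.000, 15.000]] (det J = 394.500).
Solving J·Δ = −F gives Δ = (-1.489, 0.376).
Then the next iterate is (x, y)₁ = (1.511, -1.124).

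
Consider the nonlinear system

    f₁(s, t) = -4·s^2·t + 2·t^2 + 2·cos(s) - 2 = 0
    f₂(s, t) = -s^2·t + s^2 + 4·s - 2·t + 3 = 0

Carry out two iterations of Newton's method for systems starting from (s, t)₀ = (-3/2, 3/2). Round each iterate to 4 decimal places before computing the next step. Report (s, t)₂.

(-0.4867, 0.3940)

At (-3/2, 3/2): F = (-10.858526, -7.1250).
Jacobian J = [[-8·s·t - 2·sin(s), -4·s^2 + 4·t], [-2·s·t + 2·s + 4, -s^2 - 2]].
At the point, J = [[19.994990, -3.0000], [5.5000, -4.2500]] (det J = -68.478707).
Solving J·Δ = −F gives Δ = (0.3618, -1.2083).
Then the next iterate is (s, t)₁ = (-1.1382, 0.2917).
Round to (-1.1382, 0.2917) and repeat: F = (-2.502952, -1.218598), J = [[4.471864, -4.015197], [2.387626, -3.295499]].
Δ = (0.6515, 0.1023), so (s, t)₂ = (-0.4867, 0.3940).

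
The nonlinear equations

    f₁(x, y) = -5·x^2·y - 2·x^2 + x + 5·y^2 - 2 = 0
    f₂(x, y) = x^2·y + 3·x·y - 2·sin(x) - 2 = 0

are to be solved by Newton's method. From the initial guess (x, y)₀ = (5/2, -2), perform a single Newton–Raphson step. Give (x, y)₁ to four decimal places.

(-0.9677, -3.3986)

At (5/2, -2): F = (70.5000, -30.696944).
Jacobian J = [[-10·x·y - 4·x + 1, -5·x^2 + 10·y], [2·x·y + 3·y - 2·cos(x), x^2 + 3·x]].
At the point, J = [[41.0000, -51.2500], [-14.397713, 13.7500]] (det J = -174.132779).
Solving J·Δ = −F gives Δ = (-3.4677, -1.3986).
Then the next iterate is (x, y)₁ = (-0.9677, -3.3986).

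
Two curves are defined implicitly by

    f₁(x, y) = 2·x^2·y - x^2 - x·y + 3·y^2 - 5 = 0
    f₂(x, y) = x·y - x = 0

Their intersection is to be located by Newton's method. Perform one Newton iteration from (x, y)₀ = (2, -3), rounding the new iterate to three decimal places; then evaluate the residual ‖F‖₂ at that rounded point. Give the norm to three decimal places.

4.740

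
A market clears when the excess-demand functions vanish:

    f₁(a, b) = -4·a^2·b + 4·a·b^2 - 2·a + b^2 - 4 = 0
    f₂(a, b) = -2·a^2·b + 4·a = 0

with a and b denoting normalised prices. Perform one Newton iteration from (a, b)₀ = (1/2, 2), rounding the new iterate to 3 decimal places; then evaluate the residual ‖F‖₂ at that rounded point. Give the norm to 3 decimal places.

At (1/2, 2): F = (5.000, 1.000).
Jacobian J = [[-8·a·b + 4·b^2 - 2, -4·a^2 + 8·a·b + 2·b], [-4·a·b + 4, -2·a^2]].
At the point, J = [[6.000, 11.000], [0.000, -0.500]] (det J = -3.000).
Solving J·Δ = −F gives Δ = (-4.500, 2.000).
Then the next iterate is (a, b)₁ = (-4.000, 4.000).
Re-evaluating at (-4.000, 4.000): F = (-492.000, -144.000), so ‖F‖₂ = 512.640.

512.640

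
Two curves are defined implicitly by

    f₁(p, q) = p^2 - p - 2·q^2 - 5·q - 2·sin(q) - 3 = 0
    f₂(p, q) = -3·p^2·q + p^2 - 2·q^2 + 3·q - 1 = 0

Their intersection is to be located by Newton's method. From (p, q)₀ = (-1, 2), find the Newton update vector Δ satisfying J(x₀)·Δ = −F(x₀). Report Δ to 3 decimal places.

At (-1, 2): F = (-20.81859, -8.000).
Jacobian J = [[2·p - 1, -4·q - 2·cos(q) - 5], [-6·p·q + 2·p, -3·p^2 - 4·q + 3]].
At the point, J = [[-3.000, -12.16771], [10.000, -8.000]] (det J = 145.67706).
Solving J·Δ = −F gives Δ = (-0.475, -1.594).

(-0.475, -1.594)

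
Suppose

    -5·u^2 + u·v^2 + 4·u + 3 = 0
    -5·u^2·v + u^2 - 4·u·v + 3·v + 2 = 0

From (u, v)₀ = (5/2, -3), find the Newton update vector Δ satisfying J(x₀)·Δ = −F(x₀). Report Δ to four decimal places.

(-0.9149, 1.0152)

At (5/2, -3): F = (4.2500, 123.0000).
Jacobian J = [[-10·u + v^2 + 4, 2·u·v], [-10·u·v + 2·u - 4·v, -5·u^2 - 4·u + 3]].
At the point, J = [[-12.0000, -15.0000], [92.0000, -38.2500]] (det J = 1839.0000).
Solving J·Δ = −F gives Δ = (-0.9149, 1.0152).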